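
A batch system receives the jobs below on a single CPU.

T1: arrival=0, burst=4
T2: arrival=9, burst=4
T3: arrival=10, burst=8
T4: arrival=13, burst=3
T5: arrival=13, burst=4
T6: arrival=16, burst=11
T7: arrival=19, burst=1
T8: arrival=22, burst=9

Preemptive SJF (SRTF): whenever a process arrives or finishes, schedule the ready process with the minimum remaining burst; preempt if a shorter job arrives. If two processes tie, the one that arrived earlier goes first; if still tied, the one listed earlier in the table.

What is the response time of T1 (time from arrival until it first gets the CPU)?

0

Gantt: | T1 0-4 | idle 4-9 | T2 9-13 | T4 13-16 | T5 16-20 | T7 20-21 | T3 21-29 | T8 29-38 | T6 38-49 |
Completion: T1=4  T2=13  T3=29  T4=16  T5=20  T6=49  T7=21  T8=38
Turnaround (C−A): T1=4  T2=4  T3=19  T4=3  T5=7  T6=33  T7=2  T8=16
Response(T1) = first start − arrival = 0 − 0 = 0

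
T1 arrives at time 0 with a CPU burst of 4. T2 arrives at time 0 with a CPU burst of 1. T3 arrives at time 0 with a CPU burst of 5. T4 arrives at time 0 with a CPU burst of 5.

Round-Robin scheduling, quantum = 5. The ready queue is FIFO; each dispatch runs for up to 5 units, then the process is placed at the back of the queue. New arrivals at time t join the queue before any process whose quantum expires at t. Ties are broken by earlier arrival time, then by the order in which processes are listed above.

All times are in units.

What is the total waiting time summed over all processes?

Timeline: | T1 0-4 | T2 4-5 | T3 5-10 | T4 10-15 |
Completion: T1=4  T2=5  T3=10  T4=15
Turnaround (C−A): T1=4  T2=5  T3=10  T4=15
Waiting = turnaround − burst: T1=0, T2=4, T3=5, T4=10
Total waiting = 0 + 4 + 5 + 10 = 19

19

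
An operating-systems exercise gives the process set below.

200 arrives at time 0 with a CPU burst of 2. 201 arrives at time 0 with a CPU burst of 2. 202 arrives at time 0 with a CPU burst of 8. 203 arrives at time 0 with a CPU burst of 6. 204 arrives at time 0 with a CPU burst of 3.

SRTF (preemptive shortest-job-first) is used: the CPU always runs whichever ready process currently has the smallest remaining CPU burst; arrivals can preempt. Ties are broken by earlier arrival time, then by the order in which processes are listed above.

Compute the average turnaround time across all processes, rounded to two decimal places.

Timeline: | 200 0-2 | 201 2-4 | 204 4-7 | 203 7-13 | 202 13-21 |
Completion: 200=2  201=4  202=21  203=13  204=7
Turnaround (C−A): 200=2  201=4  202=21  203=13  204=7
Turnaround times: 200=2, 201=4, 202=21, 203=13, 204=7
Average turnaround = (2+4+21+13+7) / 5 = 47/5 = 9.40

9.40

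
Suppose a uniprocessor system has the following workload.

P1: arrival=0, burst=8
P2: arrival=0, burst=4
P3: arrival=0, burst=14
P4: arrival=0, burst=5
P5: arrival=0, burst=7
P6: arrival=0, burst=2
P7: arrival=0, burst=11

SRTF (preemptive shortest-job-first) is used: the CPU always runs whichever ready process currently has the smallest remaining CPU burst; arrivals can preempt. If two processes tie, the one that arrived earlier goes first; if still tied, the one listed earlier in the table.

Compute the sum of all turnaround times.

Schedule: | P6 0-2 | P2 2-6 | P4 6-11 | P5 11-18 | P1 18-26 | P7 26-37 | P3 37-51 |
Completion: P1=26  P2=6  P3=51  P4=11  P5=18  P6=2  P7=37
Turnaround = completion − arrival: P1=26, P2=6, P3=51, P4=11, P5=18, P6=2, P7=37
Total turnaround = 26 + 6 + 51 + 11 + 18 + 2 + 37 = 151

151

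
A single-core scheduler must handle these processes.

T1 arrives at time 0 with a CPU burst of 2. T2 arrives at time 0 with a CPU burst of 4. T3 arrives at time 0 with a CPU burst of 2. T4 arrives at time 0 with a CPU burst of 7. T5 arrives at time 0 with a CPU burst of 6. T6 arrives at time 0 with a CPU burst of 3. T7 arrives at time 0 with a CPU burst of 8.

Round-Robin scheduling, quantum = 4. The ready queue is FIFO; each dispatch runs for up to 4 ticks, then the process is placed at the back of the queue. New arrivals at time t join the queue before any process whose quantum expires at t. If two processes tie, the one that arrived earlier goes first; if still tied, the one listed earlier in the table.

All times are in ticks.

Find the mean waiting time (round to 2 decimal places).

Timeline: | T1 0-2 | T2 2-6 | T3 6-8 | T4 8-12 | T5 12-16 | T6 16-19 | T7 19-23 | T4 23-26 | T5 26-28 | T7 28-32 |
Completion: T1=2  T2=6  T3=8  T4=26  T5=28  T6=19  T7=32
Turnaround (C−A): T1=2  T2=6  T3=8  T4=26  T5=28  T6=19  T7=32
Waiting times: T1=0, T2=2, T3=6, T4=19, T5=22, T6=16, T7=24
Average waiting = (0+2+6+19+22+16+24) / 7 = 89/7 = 12.71

12.71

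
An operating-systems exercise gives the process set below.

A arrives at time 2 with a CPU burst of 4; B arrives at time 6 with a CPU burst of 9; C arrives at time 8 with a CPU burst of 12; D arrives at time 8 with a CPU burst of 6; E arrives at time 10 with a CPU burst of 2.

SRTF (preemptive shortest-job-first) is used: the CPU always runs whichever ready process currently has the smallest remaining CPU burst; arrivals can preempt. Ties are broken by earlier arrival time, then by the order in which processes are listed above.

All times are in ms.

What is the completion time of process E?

12

Timeline: | idle 0-2 | A 2-6 | B 6-8 | D 8-10 | E 10-12 | D 12-16 | B 16-23 | C 23-35 |
Completion: A=6  B=23  C=35  D=16  E=12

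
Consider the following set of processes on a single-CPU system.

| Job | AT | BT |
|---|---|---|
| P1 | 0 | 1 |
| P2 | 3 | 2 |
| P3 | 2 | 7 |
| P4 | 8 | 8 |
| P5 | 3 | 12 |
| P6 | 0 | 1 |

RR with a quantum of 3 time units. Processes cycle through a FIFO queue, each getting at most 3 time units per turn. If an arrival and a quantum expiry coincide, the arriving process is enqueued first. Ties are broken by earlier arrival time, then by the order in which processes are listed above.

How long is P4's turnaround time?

Gantt: | P1 0-1 | P6 1-2 | P3 2-5 | P2 5-7 | P5 7-10 | P3 10-13 | P4 13-16 | P5 16-19 | P3 19-20 | P4 20-23 | P5 23-26 | P4 26-28 | P5 28-31 |
Completion: P1=1  P2=7  P3=20  P4=28  P5=31  P6=2
Turnaround (C−A): P1=1  P2=4  P3=18  P4=20  P5=28  P6=2
Turnaround(P4) = completion − arrival = 28 − 8 = 20

20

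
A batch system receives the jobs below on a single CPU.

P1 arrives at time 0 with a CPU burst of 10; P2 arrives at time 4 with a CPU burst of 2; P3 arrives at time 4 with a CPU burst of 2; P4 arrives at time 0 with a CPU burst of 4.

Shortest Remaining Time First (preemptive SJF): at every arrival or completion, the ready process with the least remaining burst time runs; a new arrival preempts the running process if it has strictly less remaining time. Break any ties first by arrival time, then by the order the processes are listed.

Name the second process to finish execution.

Schedule: | P4 0-4 | P2 4-6 | P3 6-8 | P1 8-18 |
Completion: P1=18  P2=6  P3=8  P4=4
Finish order: P4 → P2 → P3 → P1

P2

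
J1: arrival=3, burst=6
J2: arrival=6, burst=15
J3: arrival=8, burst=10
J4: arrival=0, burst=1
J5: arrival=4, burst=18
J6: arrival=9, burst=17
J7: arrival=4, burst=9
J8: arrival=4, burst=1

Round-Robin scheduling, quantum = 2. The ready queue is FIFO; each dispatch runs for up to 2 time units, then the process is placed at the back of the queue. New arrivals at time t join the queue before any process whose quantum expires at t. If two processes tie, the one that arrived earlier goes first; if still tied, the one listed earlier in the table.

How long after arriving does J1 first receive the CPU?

0

Timeline: | J4 0-1 | idle 1-3 | J1 3-5 | J5 5-7 | J7 7-9 | J8 9-10 | J1 10-12 | J2 12-14 | J5 14-16 | J3 16-18 | J6 18-20 | J7 20-22 | J1 22-24 | J2 24-26 | J5 26-28 | J3 28-30 | J6 30-32 | J7 32-34 | J2 34-36 | J5 36-38 | J3 38-40 | J6 40-42 | J7 42-44 | J2 44-46 | J5 46-48 | J3 48-50 | J6 50-52 | J7 52-53 | J2 53-55 | J5 55-57 | J3 57-59 | J6 59-61 | J2 61-63 | J5 63-65 | J6 65-67 | J2 67-69 | J5 69-71 | J6 71-73 | J2 73-74 | J5 74-76 | J6 76-79 |
Completion: J1=24  J2=74  J3=59  J4=1  J5=76  J6=79  J7=53  J8=10
Response(J1) = first start − arrival = 3 − 3 = 0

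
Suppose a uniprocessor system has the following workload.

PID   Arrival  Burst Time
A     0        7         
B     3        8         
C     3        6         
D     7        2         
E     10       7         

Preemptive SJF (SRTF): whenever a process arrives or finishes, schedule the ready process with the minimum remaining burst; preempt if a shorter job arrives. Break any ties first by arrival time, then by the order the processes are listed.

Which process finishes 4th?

Timeline: | A 0-7 | D 7-9 | C 9-15 | E 15-22 | B 22-30 |
Completion: A=7  B=30  C=15  D=9  E=22
Finish order: A → D → C → E → B

E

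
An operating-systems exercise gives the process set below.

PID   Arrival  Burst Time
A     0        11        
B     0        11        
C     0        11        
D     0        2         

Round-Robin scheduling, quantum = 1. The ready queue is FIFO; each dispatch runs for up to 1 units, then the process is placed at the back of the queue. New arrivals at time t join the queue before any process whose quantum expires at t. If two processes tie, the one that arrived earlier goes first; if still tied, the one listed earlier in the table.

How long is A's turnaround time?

33

Gantt: | A 0-1 | B 1-2 | C 2-3 | D 3-4 | A 4-5 | B 5-6 | C 6-7 | D 7-8 | A 8-9 | B 9-10 | C 10-11 | A 11-12 | B 12-13 | C 13-14 | A 14-15 | B 15-16 | C 16-17 | A 17-18 | B 18-19 | C 19-20 | A 20-21 | B 21-22 | C 22-23 | A 23-24 | B 24-25 | C 25-26 | A 26-27 | B 27-28 | C 28-29 | A 29-30 | B 30-31 | C 31-32 | A 32-33 | B 33-34 | C 34-35 |
Completion: A=33  B=34  C=35  D=8
Turnaround (C−A): A=33  B=34  C=35  D=8
Turnaround(A) = completion − arrival = 33 − 0 = 33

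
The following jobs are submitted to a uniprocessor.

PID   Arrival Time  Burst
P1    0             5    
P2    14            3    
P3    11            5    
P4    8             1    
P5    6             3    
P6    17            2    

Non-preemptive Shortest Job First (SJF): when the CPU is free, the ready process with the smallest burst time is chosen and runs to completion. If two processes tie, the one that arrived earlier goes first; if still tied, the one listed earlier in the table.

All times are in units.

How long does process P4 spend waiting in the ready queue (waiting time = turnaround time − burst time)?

Gantt: | P1 0-5 | idle 5-6 | P5 6-9 | P4 9-10 | idle 10-11 | P3 11-16 | P2 16-19 | P6 19-21 |
Completion: P1=5  P2=19  P3=16  P4=10  P5=9  P6=21
Turnaround (C−A): P1=5  P2=5  P3=5  P4=2  P5=3  P6=4
Waiting(P4) = turnaround − burst = 2 − 1 = 1

1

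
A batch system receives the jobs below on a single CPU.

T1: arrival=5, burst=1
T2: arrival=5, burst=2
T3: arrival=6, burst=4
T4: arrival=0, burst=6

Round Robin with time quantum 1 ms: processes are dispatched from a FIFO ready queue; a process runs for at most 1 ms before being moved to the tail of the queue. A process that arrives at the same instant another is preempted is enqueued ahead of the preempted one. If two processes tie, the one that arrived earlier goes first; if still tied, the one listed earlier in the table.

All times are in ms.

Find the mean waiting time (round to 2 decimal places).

2.00

Timeline: | T4 0-5 | T1 5-6 | T2 6-7 | T4 7-8 | T3 8-9 | T2 9-10 | T3 10-13 |
Completion: T1=6  T2=10  T3=13  T4=8
Turnaround (C−A): T1=1  T2=5  T3=7  T4=8
Waiting times: T1=0, T2=3, T3=3, T4=2
Average waiting = (0+3+3+2) / 4 = 8/4 = 2.00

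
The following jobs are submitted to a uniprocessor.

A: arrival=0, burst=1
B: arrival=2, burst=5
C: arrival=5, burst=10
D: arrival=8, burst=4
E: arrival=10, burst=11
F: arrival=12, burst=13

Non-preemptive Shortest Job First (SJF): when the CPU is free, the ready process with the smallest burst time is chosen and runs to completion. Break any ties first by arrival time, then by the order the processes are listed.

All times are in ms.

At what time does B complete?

Schedule: | A 0-1 | idle 1-2 | B 2-7 | C 7-17 | D 17-21 | E 21-32 | F 32-45 |
Completion: A=1  B=7  C=17  D=21  E=32  F=45

7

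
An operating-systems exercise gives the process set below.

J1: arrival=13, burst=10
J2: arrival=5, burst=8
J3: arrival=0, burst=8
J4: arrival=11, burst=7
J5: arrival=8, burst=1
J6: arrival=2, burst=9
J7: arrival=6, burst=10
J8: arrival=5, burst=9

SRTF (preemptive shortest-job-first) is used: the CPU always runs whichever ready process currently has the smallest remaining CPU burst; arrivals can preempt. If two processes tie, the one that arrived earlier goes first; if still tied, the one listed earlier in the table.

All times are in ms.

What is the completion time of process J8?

42

Timeline: | J3 0-8 | J5 8-9 | J2 9-17 | J4 17-24 | J6 24-33 | J8 33-42 | J7 42-52 | J1 52-62 |
Completion: J1=62  J2=17  J3=8  J4=24  J5=9  J6=33  J7=52  J8=42
Turnaround (C−A): J1=49  J2=12  J3=8  J4=13  J5=1  J6=31  J7=46  J8=37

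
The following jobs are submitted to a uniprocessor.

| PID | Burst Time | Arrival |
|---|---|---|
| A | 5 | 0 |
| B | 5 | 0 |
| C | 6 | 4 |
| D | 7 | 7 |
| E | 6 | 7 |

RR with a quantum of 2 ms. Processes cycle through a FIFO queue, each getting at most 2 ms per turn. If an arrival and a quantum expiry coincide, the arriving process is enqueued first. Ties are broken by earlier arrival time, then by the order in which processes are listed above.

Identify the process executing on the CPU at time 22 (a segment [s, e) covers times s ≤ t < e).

C

Timeline: | A 0-2 | B 2-4 | A 4-6 | C 6-8 | B 8-10 | A 10-11 | D 11-13 | E 13-15 | C 15-17 | B 17-18 | D 18-20 | E 20-22 | C 22-24 | D 24-26 | E 26-28 | D 28-29 |
Completion: A=11  B=18  C=24  D=29  E=28
Turnaround (C−A): A=11  B=18  C=20  D=22  E=21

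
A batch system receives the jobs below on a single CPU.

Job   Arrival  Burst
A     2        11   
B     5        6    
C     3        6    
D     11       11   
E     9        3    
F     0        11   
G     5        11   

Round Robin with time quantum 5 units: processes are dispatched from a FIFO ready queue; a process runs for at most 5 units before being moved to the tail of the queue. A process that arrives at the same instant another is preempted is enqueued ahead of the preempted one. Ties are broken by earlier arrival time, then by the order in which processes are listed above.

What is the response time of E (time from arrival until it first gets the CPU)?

21

Schedule: | F 0-5 | A 5-10 | C 10-15 | B 15-20 | G 20-25 | F 25-30 | E 30-33 | A 33-38 | D 38-43 | C 43-44 | B 44-45 | G 45-50 | F 50-51 | A 51-52 | D 52-57 | G 57-58 | D 58-59 |
Completion: A=52  B=45  C=44  D=59  E=33  F=51  G=58
Turnaround (C−A): A=50  B=40  C=41  D=48  E=24  F=51  G=53
Response(E) = first start − arrival = 30 − 9 = 21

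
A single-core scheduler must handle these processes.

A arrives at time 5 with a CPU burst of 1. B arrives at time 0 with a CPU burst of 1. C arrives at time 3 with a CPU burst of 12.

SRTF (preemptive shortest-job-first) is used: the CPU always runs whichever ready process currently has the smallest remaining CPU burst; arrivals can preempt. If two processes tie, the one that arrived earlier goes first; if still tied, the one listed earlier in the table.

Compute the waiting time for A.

0

Gantt: | B 0-1 | idle 1-3 | C 3-5 | A 5-6 | C 6-16 |
Completion: A=6  B=1  C=16
Turnaround (C−A): A=1  B=1  C=13
Waiting(A) = turnaround − burst = 1 − 1 = 0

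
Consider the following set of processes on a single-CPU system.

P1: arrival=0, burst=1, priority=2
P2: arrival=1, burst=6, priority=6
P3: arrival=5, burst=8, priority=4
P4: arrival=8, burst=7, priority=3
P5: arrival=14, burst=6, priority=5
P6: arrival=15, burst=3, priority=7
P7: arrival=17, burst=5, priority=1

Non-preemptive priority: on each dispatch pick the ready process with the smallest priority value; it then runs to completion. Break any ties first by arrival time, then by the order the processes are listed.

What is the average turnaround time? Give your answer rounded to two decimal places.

Schedule: | P1 0-1 | P2 1-7 | P3 7-15 | P4 15-22 | P7 22-27 | P5 27-33 | P6 33-36 |
Completion: P1=1  P2=7  P3=15  P4=22  P5=33  P6=36  P7=27
Turnaround (C−A): P1=1  P2=6  P3=10  P4=14  P5=19  P6=21  P7=10
Turnaround times: P1=1, P2=6, P3=10, P4=14, P5=19, P6=21, P7=10
Average turnaround = (1+6+10+14+19+21+10) / 7 = 81/7 = 11.57

11.57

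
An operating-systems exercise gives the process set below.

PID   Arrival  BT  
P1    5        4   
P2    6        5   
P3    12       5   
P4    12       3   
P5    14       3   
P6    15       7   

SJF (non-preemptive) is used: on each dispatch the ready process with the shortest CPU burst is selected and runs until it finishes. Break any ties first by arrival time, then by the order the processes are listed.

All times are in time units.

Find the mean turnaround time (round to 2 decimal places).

8.83

Schedule: | idle 0-5 | P1 5-9 | P2 9-14 | P4 14-17 | P5 17-20 | P3 20-25 | P6 25-32 |
Completion: P1=9  P2=14  P3=25  P4=17  P5=20  P6=32
Turnaround (C−A): P1=4  P2=8  P3=13  P4=5  P5=6  P6=17
Turnaround times: P1=4, P2=8, P3=13, P4=5, P5=6, P6=17
Average turnaround = (4+8+13+5+6+17) / 6 = 53/6 = 8.83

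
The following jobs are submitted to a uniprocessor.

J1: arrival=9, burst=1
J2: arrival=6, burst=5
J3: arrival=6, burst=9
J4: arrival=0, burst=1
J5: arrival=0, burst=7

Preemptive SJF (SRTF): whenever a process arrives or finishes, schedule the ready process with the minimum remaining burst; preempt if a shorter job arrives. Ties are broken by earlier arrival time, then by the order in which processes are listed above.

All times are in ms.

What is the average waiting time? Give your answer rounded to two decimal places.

2.40

Timeline: | J4 0-1 | J5 1-8 | J2 8-9 | J1 9-10 | J2 10-14 | J3 14-23 |
Completion: J1=10  J2=14  J3=23  J4=1  J5=8
Waiting times: J1=0, J2=3, J3=8, J4=0, J5=1
Average waiting = (0+3+8+0+1) / 5 = 12/5 = 2.40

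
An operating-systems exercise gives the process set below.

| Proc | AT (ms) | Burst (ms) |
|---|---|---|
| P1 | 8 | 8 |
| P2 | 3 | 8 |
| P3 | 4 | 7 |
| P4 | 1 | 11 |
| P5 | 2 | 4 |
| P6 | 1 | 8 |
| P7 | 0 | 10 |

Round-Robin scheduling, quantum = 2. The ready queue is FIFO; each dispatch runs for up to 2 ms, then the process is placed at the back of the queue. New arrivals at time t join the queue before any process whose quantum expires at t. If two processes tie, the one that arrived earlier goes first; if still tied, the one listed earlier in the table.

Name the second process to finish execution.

P6

Gantt: | P7 0-2 | P4 2-4 | P6 4-6 | P5 6-8 | P7 8-10 | P2 10-12 | P3 12-14 | P4 14-16 | P6 16-18 | P1 18-20 | P5 20-22 | P7 22-24 | P2 24-26 | P3 26-28 | P4 28-30 | P6 30-32 | P1 32-34 | P7 34-36 | P2 36-38 | P3 38-40 | P4 40-42 | P6 42-44 | P1 44-46 | P7 46-48 | P2 48-50 | P3 50-51 | P4 51-53 | P1 53-55 | P4 55-56 |
Completion: P1=55  P2=50  P3=51  P4=56  P5=22  P6=44  P7=48
Turnaround (C−A): P1=47  P2=47  P3=47  P4=55  P5=20  P6=43  P7=48
Finish order: P5 → P6 → P7 → P2 → P3 → P1 → P4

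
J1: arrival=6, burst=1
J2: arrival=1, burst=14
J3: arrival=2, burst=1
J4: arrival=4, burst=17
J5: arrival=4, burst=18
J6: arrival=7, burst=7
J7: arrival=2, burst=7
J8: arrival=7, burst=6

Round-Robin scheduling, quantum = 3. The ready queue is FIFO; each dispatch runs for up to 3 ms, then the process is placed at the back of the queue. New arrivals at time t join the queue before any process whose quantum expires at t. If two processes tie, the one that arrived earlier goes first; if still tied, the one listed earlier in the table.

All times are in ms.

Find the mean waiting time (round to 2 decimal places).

32.38

Gantt: | idle 0-1 | J2 1-4 | J3 4-5 | J7 5-8 | J4 8-11 | J5 11-14 | J2 14-17 | J1 17-18 | J6 18-21 | J8 21-24 | J7 24-27 | J4 27-30 | J5 30-33 | J2 33-36 | J6 36-39 | J8 39-42 | J7 42-43 | J4 43-46 | J5 46-49 | J2 49-52 | J6 52-53 | J4 53-56 | J5 56-59 | J2 59-61 | J4 61-64 | J5 64-67 | J4 67-69 | J5 69-72 |
Completion: J1=18  J2=61  J3=5  J4=69  J5=72  J6=53  J7=43  J8=42
Turnaround (C−A): J1=12  J2=60  J3=3  J4=65  J5=68  J6=46  J7=41  J8=35
Waiting times: J1=11, J2=46, J3=2, J4=48, J5=50, J6=39, J7=34, J8=29
Average waiting = (11+46+2+48+50+39+34+29) / 8 = 259/8 = 32.38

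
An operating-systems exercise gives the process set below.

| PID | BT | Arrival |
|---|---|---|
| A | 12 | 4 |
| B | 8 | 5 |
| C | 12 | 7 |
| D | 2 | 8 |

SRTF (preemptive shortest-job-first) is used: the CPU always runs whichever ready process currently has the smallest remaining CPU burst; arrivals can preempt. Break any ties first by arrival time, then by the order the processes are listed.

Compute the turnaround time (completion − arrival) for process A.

Schedule: | idle 0-4 | A 4-5 | B 5-8 | D 8-10 | B 10-15 | A 15-26 | C 26-38 |
Completion: A=26  B=15  C=38  D=10
Turnaround (C−A): A=22  B=10  C=31  D=2
Turnaround(A) = completion − arrival = 26 − 4 = 22

22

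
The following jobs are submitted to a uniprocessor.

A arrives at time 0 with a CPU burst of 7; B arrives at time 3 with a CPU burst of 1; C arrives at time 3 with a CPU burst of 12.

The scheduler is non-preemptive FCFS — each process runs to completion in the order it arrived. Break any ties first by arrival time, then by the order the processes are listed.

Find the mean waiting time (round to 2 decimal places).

3.00

Timeline: | A 0-7 | B 7-8 | C 8-20 |
Completion: A=7  B=8  C=20
Waiting times: A=0, B=4, C=5
Average waiting = (0+4+5) / 3 = 9/3 = 3.00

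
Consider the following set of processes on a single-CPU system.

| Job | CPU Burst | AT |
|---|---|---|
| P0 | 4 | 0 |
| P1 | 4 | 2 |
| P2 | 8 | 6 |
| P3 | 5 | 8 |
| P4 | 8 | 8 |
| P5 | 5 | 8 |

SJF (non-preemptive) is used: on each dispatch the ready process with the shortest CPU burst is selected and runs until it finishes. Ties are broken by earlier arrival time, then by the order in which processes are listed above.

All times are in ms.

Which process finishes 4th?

P5

Gantt: | P0 0-4 | P1 4-8 | P3 8-13 | P5 13-18 | P2 18-26 | P4 26-34 |
Completion: P0=4  P1=8  P2=26  P3=13  P4=34  P5=18
Finish order: P0 → P1 → P3 → P5 → P2 → P4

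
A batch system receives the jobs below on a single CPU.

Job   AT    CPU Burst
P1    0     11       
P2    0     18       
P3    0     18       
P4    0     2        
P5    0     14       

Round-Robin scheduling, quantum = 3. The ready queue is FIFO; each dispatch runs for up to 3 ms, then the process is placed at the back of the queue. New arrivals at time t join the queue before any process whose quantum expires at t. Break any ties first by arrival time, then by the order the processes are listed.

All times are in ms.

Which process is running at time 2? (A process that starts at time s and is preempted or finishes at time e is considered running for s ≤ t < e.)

P1

Schedule: | P1 0-3 | P2 3-6 | P3 6-9 | P4 9-11 | P5 11-14 | P1 14-17 | P2 17-20 | P3 20-23 | P5 23-26 | P1 26-29 | P2 29-32 | P3 32-35 | P5 35-38 | P1 38-40 | P2 40-43 | P3 43-46 | P5 46-49 | P2 49-52 | P3 52-55 | P5 55-57 | P2 57-60 | P3 60-63 |
Completion: P1=40  P2=60  P3=63  P4=11  P5=57
Turnaround (C−A): P1=40  P2=60  P3=63  P4=11  P5=57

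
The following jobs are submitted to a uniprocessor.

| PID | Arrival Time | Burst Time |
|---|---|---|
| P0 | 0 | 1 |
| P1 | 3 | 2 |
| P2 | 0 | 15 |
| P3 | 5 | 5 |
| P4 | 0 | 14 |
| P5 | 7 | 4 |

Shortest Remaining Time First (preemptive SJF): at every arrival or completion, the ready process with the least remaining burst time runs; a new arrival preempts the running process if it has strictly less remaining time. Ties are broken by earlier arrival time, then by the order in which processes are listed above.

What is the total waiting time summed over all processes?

41

Timeline: | P0 0-1 | P4 1-3 | P1 3-5 | P3 5-10 | P5 10-14 | P4 14-26 | P2 26-41 |
Completion: P0=1  P1=5  P2=41  P3=10  P4=26  P5=14
Turnaround (C−A): P0=1  P1=2  P2=41  P3=5  P4=26  P5=7
Waiting = turnaround − burst: P0=0, P1=0, P2=26, P3=0, P4=12, P5=3
Total waiting = 0 + 0 + 26 + 0 + 12 + 3 = 41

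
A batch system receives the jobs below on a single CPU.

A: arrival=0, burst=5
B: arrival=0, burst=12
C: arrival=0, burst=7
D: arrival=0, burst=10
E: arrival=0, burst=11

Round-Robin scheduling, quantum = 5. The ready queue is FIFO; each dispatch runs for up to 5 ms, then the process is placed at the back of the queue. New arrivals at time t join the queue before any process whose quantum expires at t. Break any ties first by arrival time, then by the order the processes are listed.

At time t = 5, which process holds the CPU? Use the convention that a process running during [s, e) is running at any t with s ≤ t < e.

B

Gantt: | A 0-5 | B 5-10 | C 10-15 | D 15-20 | E 20-25 | B 25-30 | C 30-32 | D 32-37 | E 37-42 | B 42-44 | E 44-45 |
Completion: A=5  B=44  C=32  D=37  E=45
Turnaround (C−A): A=5  B=44  C=32  D=37  E=45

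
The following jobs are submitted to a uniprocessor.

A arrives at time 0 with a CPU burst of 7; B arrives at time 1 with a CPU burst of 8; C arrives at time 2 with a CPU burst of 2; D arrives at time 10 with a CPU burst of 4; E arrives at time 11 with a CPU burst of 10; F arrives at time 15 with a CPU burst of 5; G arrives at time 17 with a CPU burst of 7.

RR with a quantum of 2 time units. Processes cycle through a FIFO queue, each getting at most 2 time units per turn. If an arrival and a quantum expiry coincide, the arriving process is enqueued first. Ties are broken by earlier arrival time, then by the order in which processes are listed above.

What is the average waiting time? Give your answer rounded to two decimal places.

Gantt: | A 0-2 | B 2-4 | C 4-6 | A 6-8 | B 8-10 | A 10-12 | D 12-14 | B 14-16 | E 16-18 | A 18-19 | D 19-21 | F 21-23 | B 23-25 | G 25-27 | E 27-29 | F 29-31 | G 31-33 | E 33-35 | F 35-36 | G 36-38 | E 38-40 | G 40-41 | E 41-43 |
Completion: A=19  B=25  C=6  D=21  E=43  F=36  G=41
Waiting times: A=12, B=16, C=2, D=7, E=22, F=16, G=17
Average waiting = (12+16+2+7+22+16+17) / 7 = 92/7 = 13.14

13.14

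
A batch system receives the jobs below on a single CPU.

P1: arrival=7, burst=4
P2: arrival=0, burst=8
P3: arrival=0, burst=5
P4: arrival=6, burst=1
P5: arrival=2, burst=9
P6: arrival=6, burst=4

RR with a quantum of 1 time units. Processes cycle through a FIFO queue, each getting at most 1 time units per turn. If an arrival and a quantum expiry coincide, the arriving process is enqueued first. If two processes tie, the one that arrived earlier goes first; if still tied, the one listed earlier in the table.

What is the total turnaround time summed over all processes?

116

Timeline: | P2 0-1 | P3 1-2 | P2 2-3 | P5 3-4 | P3 4-5 | P2 5-6 | P5 6-7 | P3 7-8 | P4 8-9 | P6 9-10 | P2 10-11 | P1 11-12 | P5 12-13 | P3 13-14 | P6 14-15 | P2 15-16 | P1 16-17 | P5 17-18 | P3 18-19 | P6 19-20 | P2 20-21 | P1 21-22 | P5 22-23 | P6 23-24 | P2 24-25 | P1 25-26 | P5 26-27 | P2 27-28 | P5 28-31 |
Completion: P1=26  P2=28  P3=19  P4=9  P5=31  P6=24
Turnaround = completion − arrival: P1=19, P2=28, P3=19, P4=3, P5=29, P6=18
Total turnaround = 19 + 28 + 19 + 3 + 29 + 18 = 116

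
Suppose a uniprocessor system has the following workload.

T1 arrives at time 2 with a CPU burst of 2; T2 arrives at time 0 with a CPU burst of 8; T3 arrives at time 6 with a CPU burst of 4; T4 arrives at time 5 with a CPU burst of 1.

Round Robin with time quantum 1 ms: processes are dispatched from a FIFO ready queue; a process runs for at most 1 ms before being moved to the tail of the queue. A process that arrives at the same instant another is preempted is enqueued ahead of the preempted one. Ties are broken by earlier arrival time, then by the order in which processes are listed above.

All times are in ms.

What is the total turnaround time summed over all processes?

28

Schedule: | T2 0-2 | T1 2-3 | T2 3-4 | T1 4-5 | T2 5-6 | T4 6-7 | T3 7-8 | T2 8-9 | T3 9-10 | T2 10-11 | T3 11-12 | T2 12-13 | T3 13-14 | T2 14-15 |
Completion: T1=5  T2=15  T3=14  T4=7
Turnaround = completion − arrival: T1=3, T2=15, T3=8, T4=2
Total turnaround = 3 + 15 + 8 + 2 = 28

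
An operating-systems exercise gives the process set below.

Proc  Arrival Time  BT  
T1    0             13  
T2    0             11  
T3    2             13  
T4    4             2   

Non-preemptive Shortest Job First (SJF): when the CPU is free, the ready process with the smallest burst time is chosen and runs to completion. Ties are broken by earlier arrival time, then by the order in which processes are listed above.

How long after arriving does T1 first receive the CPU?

13

Timeline: | T2 0-11 | T4 11-13 | T1 13-26 | T3 26-39 |
Completion: T1=26  T2=11  T3=39  T4=13
Turnaround (C−A): T1=26  T2=11  T3=37  T4=9
Response(T1) = first start − arrival = 13 − 0 = 13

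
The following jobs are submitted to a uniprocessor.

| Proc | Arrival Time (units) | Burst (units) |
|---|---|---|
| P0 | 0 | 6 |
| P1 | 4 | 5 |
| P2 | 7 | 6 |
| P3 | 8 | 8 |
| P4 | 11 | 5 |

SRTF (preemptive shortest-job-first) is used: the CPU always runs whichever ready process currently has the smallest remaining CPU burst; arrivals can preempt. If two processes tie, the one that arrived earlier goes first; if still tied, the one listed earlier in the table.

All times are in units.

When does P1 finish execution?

Timeline: | P0 0-6 | P1 6-11 | P4 11-16 | P2 16-22 | P3 22-30 |
Completion: P0=6  P1=11  P2=22  P3=30  P4=16

11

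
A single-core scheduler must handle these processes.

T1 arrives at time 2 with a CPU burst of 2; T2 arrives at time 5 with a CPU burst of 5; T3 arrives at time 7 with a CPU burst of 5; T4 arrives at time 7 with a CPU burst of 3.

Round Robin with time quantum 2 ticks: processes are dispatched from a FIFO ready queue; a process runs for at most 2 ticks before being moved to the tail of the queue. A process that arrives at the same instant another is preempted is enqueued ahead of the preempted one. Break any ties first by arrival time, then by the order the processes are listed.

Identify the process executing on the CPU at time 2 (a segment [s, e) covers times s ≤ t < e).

T1

Timeline: | idle 0-2 | T1 2-4 | idle 4-5 | T2 5-7 | T3 7-9 | T4 9-11 | T2 11-13 | T3 13-15 | T4 15-16 | T2 16-17 | T3 17-18 |
Completion: T1=4  T2=17  T3=18  T4=16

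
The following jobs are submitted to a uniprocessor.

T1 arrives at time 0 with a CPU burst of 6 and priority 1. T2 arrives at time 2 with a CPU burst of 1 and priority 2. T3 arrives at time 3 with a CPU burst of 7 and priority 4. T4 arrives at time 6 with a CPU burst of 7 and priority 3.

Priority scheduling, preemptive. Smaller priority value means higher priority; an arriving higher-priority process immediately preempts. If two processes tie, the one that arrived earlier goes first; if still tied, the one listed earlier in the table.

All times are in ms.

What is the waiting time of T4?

1

Timeline: | T1 0-6 | T2 6-7 | T4 7-14 | T3 14-21 |
Completion: T1=6  T2=7  T3=21  T4=14
Waiting(T4) = turnaround − burst = 8 − 7 = 1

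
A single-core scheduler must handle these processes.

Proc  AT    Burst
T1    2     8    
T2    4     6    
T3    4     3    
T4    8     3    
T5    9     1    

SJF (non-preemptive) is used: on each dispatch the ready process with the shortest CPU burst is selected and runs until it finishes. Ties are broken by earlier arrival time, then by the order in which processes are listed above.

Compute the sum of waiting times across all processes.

Gantt: | idle 0-2 | T1 2-10 | T5 10-11 | T3 11-14 | T4 14-17 | T2 17-23 |
Completion: T1=10  T2=23  T3=14  T4=17  T5=11
Turnaround (C−A): T1=8  T2=19  T3=10  T4=9  T5=2
Waiting = turnaround − burst: T1=0, T2=13, T3=7, T4=6, T5=1
Total waiting = 0 + 13 + 7 + 6 + 1 = 27

27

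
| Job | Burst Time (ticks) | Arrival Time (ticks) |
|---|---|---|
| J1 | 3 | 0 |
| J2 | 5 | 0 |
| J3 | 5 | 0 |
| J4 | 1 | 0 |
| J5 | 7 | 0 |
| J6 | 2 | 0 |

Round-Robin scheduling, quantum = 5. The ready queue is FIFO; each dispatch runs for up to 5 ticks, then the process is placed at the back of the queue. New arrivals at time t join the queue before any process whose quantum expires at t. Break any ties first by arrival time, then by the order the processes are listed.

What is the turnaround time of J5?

Schedule: | J1 0-3 | J2 3-8 | J3 8-13 | J4 13-14 | J5 14-19 | J6 19-21 | J5 21-23 |
Completion: J1=3  J2=8  J3=13  J4=14  J5=23  J6=21
Turnaround (C−A): J1=3  J2=8  J3=13  J4=14  J5=23  J6=21
Turnaround(J5) = completion − arrival = 23 − 0 = 23

23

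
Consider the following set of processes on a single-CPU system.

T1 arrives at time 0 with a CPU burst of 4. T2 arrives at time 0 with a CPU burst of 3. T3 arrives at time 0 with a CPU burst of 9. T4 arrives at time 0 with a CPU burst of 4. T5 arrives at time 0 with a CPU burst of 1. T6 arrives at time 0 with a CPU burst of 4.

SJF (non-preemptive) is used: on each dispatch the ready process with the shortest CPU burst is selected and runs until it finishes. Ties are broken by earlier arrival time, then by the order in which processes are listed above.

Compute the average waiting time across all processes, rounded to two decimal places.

6.83

Schedule: | T5 0-1 | T2 1-4 | T1 4-8 | T4 8-12 | T6 12-16 | T3 16-25 |
Completion: T1=8  T2=4  T3=25  T4=12  T5=1  T6=16
Waiting times: T1=4, T2=1, T3=16, T4=8, T5=0, T6=12
Average waiting = (4+1+16+8+0+12) / 6 = 41/6 = 6.83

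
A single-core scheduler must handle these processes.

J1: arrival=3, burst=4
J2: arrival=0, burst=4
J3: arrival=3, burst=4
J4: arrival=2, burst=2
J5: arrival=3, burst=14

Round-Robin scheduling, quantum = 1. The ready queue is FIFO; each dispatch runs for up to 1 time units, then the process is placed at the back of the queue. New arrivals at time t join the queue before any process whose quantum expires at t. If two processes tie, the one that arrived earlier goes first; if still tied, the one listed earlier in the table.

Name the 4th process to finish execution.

J3

Schedule: | J2 0-2 | J4 2-3 | J2 3-4 | J1 4-5 | J3 5-6 | J5 6-7 | J4 7-8 | J2 8-9 | J1 9-10 | J3 10-11 | J5 11-12 | J1 12-13 | J3 13-14 | J5 14-15 | J1 15-16 | J3 16-17 | J5 17-28 |
Completion: J1=16  J2=9  J3=17  J4=8  J5=28
Turnaround (C−A): J1=13  J2=9  J3=14  J4=6  J5=25
Finish order: J4 → J2 → J1 → J3 → J5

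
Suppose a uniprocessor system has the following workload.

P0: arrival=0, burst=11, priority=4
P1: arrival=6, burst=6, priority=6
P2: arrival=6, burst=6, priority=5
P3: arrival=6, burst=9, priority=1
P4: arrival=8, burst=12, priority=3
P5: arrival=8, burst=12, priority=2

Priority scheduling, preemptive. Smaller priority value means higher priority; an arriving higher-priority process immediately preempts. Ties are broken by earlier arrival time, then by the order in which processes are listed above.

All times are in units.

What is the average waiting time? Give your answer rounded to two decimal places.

23.50

Schedule: | P0 0-6 | P3 6-15 | P5 15-27 | P4 27-39 | P0 39-44 | P2 44-50 | P1 50-56 |
Completion: P0=44  P1=56  P2=50  P3=15  P4=39  P5=27
Turnaround (C−A): P0=44  P1=50  P2=44  P3=9  P4=31  P5=19
Waiting times: P0=33, P1=44, P2=38, P3=0, P4=19, P5=7
Average waiting = (33+44+38+0+19+7) / 6 = 141/6 = 23.50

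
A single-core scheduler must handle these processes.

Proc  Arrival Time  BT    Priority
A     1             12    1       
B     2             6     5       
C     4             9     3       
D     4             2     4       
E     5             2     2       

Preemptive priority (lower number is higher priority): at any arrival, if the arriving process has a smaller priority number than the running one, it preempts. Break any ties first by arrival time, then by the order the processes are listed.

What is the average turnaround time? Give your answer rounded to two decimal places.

18.80

Schedule: | idle 0-1 | A 1-13 | E 13-15 | C 15-24 | D 24-26 | B 26-32 |
Completion: A=13  B=32  C=24  D=26  E=15
Turnaround (C−A): A=12  B=30  C=20  D=22  E=10
Turnaround times: A=12, B=30, C=20, D=22, E=10
Average turnaround = (12+30+20+22+10) / 5 = 94/5 = 18.80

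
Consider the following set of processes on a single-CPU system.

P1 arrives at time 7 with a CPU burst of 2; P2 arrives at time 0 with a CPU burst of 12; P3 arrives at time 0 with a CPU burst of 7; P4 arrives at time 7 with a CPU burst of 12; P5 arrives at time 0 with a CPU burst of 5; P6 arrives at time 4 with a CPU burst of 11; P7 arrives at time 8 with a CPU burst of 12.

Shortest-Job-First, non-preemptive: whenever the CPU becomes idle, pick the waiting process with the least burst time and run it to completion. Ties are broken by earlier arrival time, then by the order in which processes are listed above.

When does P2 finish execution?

37

Schedule: | P5 0-5 | P3 5-12 | P1 12-14 | P6 14-25 | P2 25-37 | P4 37-49 | P7 49-61 |
Completion: P1=14  P2=37  P3=12  P4=49  P5=5  P6=25  P7=61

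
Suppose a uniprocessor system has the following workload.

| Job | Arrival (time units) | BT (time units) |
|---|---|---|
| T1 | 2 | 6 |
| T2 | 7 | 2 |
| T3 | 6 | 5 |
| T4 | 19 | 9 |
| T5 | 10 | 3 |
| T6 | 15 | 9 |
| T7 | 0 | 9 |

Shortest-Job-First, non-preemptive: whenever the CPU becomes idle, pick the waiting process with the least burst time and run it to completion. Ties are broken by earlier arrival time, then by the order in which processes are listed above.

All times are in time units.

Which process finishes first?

T7

Gantt: | T7 0-9 | T2 9-11 | T5 11-14 | T3 14-19 | T1 19-25 | T6 25-34 | T4 34-43 |
Completion: T1=25  T2=11  T3=19  T4=43  T5=14  T6=34  T7=9
Finish order: T7 → T2 → T5 → T3 → T1 → T6 → T4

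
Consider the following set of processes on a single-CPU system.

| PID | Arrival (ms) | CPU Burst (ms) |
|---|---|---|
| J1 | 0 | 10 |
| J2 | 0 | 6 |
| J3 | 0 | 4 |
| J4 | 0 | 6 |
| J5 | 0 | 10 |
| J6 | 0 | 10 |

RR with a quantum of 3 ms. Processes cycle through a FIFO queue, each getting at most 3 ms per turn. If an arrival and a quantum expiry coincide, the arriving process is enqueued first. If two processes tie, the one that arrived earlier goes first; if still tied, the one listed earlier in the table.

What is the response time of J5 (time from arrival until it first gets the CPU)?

Schedule: | J1 0-3 | J2 3-6 | J3 6-9 | J4 9-12 | J5 12-15 | J6 15-18 | J1 18-21 | J2 21-24 | J3 24-25 | J4 25-28 | J5 28-31 | J6 31-34 | J1 34-37 | J5 37-40 | J6 40-43 | J1 43-44 | J5 44-45 | J6 45-46 |
Completion: J1=44  J2=24  J3=25  J4=28  J5=45  J6=46
Response(J5) = first start − arrival = 12 − 0 = 12

12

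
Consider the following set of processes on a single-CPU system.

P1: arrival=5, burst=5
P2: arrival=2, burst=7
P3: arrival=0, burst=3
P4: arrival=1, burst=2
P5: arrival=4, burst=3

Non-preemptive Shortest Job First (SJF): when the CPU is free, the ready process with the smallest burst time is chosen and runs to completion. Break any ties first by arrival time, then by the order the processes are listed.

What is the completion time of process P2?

20

Timeline: | P3 0-3 | P4 3-5 | P5 5-8 | P1 8-13 | P2 13-20 |
Completion: P1=13  P2=20  P3=3  P4=5  P5=8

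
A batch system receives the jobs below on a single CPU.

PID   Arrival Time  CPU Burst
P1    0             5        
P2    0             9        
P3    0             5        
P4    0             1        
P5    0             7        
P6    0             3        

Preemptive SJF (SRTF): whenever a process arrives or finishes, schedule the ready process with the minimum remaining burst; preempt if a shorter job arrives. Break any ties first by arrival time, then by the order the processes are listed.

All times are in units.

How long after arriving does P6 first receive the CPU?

Schedule: | P4 0-1 | P6 1-4 | P1 4-9 | P3 9-14 | P5 14-21 | P2 21-30 |
Completion: P1=9  P2=30  P3=14  P4=1  P5=21  P6=4
Turnaround (C−A): P1=9  P2=30  P3=14  P4=1  P5=21  P6=4
Response(P6) = first start − arrival = 1 − 0 = 1

1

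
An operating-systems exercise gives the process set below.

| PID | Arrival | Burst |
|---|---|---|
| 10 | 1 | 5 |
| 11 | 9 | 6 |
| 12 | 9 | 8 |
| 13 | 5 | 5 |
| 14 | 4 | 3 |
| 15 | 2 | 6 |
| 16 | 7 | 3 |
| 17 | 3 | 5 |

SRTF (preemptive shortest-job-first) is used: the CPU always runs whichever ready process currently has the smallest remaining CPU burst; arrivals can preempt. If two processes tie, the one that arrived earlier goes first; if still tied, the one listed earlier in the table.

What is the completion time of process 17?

17

Timeline: | idle 0-1 | 10 1-6 | 14 6-9 | 16 9-12 | 17 12-17 | 13 17-22 | 15 22-28 | 11 28-34 | 12 34-42 |
Completion: 10=6  11=34  12=42  13=22  14=9  15=28  16=12  17=17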